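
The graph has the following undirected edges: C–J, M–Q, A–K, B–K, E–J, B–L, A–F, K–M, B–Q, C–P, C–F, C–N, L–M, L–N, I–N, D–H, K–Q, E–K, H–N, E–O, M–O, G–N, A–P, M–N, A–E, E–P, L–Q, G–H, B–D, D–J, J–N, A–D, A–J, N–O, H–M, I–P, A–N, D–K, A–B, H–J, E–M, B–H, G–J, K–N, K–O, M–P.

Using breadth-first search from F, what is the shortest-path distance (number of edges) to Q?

3

Level 0: F
Level 1: A, C
Level 2: B, D, E, J, K, N, P
Level 3: G, H, I, L, M, O, Q
Q first appears at level 3.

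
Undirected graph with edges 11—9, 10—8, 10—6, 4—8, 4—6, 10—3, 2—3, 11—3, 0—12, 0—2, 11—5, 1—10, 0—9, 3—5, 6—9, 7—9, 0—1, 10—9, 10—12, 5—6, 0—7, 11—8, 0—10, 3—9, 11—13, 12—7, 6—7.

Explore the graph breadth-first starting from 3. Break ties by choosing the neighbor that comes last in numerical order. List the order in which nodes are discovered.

3 11 10 9 5 2 13 8 12 6 1 0 7 4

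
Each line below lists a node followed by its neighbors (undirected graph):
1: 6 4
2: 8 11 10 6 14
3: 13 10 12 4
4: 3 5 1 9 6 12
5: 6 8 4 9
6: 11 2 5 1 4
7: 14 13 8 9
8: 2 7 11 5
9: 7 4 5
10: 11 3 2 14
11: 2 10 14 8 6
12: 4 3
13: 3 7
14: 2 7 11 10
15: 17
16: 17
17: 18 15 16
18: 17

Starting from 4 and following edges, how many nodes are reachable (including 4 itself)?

BFS from 4 visits: 4, 1, 3, 5, 6, 9, 12, 10, 13, 8, 2, 11, 7, 14
Reachable nodes: 14 of 18 total.

14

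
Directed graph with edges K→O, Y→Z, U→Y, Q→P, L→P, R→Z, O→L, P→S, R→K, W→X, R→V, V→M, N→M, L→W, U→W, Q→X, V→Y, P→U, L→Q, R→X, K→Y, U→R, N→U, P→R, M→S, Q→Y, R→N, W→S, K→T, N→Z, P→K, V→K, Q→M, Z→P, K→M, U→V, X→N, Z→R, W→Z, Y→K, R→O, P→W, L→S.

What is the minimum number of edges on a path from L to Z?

2

Level 0: L
Level 1: P, Q, S, W
Level 2: K, M, R, U, X, Y, Z
Level 3: N, O, T, V
Z first appears at level 2.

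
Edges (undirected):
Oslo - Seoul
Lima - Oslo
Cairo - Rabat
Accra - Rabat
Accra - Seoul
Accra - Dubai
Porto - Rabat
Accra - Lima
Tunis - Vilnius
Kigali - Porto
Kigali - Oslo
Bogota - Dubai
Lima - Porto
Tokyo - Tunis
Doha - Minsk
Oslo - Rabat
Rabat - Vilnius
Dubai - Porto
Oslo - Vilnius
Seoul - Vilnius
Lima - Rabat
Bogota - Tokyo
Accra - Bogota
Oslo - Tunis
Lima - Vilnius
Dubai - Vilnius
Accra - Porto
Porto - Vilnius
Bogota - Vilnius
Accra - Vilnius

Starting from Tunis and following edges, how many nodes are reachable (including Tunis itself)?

BFS from Tunis visits: Tunis, Vilnius, Tokyo, Oslo, Seoul, Rabat, Porto, Lima, Dubai, Bogota, Accra, Kigali, Cairo
Reachable nodes: 13 of 15 total.

13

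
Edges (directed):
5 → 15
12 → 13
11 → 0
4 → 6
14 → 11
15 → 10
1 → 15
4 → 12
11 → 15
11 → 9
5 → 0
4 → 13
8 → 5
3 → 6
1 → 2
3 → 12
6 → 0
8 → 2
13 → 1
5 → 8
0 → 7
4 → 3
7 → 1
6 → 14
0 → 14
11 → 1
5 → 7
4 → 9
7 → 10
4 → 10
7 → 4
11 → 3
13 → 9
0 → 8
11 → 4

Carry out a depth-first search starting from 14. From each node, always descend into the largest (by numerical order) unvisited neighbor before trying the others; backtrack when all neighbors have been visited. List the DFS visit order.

Visit 14
14 → 11
11 → 15
15 → 10
11 → 9
11 → 4
4 → 13
13 → 1
1 → 2
4 → 12
4 → 6
6 → 0
0 → 8
8 → 5
5 → 7
4 → 3

14, 11, 15, 10, 9, 4, 13, 1, 2, 12, 6, 0, 8, 5, 7, 3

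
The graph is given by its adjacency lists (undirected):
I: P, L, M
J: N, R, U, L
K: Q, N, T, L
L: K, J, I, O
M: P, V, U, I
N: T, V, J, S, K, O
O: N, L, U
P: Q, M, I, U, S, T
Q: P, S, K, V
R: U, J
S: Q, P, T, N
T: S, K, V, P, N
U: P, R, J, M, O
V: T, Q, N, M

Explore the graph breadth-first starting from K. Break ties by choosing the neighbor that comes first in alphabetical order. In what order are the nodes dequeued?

Visit K; enqueue L, N, Q, T → queue [L, N, Q, T]
Visit L; enqueue I, J, O → queue [N, Q, T, I, J, O]
Visit N; enqueue S, V → queue [Q, T, I, J, O, S, V]
Visit Q; enqueue P → queue [T, I, J, O, S, V, P]
Visit T → queue [I, J, O, S, V, P]
Visit I; enqueue M → queue [J, O, S, V, P, M]
Visit J; enqueue R, U → queue [O, S, V, P, M, R, U]
Visit O → queue [S, V, P, M, R, U]
Visit S → queue [V, P, M, R, U]
Visit V → queue [P, M, R, U]
Visit P → queue [M, R, U]
Visit M → queue [R, U]
Visit R → queue [U]
Visit U → queue []

K -> L -> N -> Q -> T -> I -> J -> O -> S -> V -> P -> M -> R -> U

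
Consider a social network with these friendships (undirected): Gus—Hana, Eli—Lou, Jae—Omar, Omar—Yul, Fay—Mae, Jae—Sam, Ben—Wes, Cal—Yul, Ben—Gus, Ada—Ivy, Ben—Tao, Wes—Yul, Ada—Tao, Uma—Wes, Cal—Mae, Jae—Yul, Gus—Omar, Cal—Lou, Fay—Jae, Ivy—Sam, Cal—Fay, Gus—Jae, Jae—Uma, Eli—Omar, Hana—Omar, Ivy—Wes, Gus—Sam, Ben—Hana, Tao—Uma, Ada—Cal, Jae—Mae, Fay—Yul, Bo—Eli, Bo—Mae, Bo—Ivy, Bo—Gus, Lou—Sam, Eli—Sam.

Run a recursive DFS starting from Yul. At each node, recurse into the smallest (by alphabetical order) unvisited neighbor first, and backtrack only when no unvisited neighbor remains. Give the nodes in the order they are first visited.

Yul Cal Ada Ivy Bo Eli Lou Sam Gus Ben Hana Omar Jae Fay Mae Uma Tao Wes

Visit Yul
Yul → Cal
Cal → Ada
Ada → Ivy
Ivy → Bo
Bo → Eli
Eli → Lou
Lou → Sam
Sam → Gus
Gus → Ben
Ben → Hana
Hana → Omar
Omar → Jae
Jae → Fay
Fay → Mae
Jae → Uma
Uma → Tao
Uma → Wes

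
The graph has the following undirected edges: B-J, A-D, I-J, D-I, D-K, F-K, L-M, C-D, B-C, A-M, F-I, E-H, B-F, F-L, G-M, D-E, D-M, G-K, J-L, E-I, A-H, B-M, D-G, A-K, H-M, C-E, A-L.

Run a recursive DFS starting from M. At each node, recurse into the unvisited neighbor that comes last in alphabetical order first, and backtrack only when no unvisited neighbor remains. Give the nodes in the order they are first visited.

Visit M
M → L
L → J
J → I
I → F
F → K
K → G
G → D
D → E
E → H
H → A
E → C
C → B

M, L, J, I, F, K, G, D, E, H, A, C, B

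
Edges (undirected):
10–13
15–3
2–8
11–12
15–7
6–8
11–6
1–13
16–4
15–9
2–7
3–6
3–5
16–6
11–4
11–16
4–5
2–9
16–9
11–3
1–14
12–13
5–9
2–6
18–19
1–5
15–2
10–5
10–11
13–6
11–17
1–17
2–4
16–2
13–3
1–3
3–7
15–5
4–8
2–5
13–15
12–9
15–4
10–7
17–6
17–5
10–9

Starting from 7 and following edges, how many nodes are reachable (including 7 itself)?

17

BFS from 7 visits: 7, 15, 10, 3, 2, 13, 9, 5, 4, 11, 6, 1, 16, 8, 12, 17, 14
Reachable nodes: 17 of 19 total.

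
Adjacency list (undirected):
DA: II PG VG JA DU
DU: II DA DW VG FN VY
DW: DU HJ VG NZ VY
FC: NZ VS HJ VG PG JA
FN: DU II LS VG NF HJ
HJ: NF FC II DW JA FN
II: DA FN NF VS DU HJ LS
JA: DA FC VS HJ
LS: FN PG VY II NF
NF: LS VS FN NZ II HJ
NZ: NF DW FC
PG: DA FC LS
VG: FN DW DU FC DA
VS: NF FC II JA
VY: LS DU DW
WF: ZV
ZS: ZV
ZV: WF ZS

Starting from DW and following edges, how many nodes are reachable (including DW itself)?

15

BFS from DW visits: DW, DU, HJ, VG, NZ, VY, II, DA, FN, NF, FC, JA, LS, VS, PG
Reachable nodes: 15 of 18 total.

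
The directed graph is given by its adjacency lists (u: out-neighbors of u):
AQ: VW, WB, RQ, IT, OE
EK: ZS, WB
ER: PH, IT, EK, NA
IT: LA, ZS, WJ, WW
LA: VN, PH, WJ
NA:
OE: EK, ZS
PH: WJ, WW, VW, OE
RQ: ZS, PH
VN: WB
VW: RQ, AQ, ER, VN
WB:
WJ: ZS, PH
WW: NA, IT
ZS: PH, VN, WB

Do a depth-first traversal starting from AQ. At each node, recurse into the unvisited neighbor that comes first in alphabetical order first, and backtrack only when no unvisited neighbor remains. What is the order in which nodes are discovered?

Visit AQ
AQ → IT
IT → LA
LA → PH
PH → OE
OE → EK
EK → WB
EK → ZS
ZS → VN
PH → VW
VW → ER
ER → NA
VW → RQ
PH → WJ
PH → WW

AQ, IT, LA, PH, OE, EK, WB, ZS, VN, VW, ER, NA, RQ, WJ, WW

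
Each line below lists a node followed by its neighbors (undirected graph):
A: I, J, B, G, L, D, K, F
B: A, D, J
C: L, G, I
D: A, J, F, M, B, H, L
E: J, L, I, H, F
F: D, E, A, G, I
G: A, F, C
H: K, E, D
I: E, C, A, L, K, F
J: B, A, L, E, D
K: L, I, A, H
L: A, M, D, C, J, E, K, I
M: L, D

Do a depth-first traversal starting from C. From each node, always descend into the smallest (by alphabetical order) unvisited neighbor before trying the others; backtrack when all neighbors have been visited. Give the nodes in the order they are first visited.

C → G → A → B → D → F → E → H → K → I → L → J → M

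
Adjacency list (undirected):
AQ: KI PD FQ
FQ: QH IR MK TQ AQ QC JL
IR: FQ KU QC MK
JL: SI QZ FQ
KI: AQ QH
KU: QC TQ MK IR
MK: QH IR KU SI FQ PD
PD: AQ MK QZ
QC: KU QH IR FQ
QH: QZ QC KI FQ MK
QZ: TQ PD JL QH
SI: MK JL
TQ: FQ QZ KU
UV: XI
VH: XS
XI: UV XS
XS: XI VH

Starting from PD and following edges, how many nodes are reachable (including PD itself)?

13

BFS from PD visits: PD, QZ, MK, AQ, TQ, QH, JL, SI, KU, IR, FQ, KI, QC
Reachable nodes: 13 of 17 total.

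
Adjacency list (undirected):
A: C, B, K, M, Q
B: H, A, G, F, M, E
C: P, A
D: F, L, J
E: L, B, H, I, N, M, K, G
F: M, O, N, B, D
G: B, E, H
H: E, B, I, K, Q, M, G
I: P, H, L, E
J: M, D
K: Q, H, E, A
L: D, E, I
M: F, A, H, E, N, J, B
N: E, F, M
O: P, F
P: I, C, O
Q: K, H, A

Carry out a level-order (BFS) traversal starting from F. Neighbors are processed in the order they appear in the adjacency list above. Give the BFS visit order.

F M O N B D A H E J P G L C K Q I

Visit F; enqueue M, O, N, B, D → queue [M, O, N, B, D]
Visit M; enqueue A, H, E, J → queue [O, N, B, D, A, H, E, J]
Visit O; enqueue P → queue [N, B, D, A, H, E, J, P]
Visit N → queue [B, D, A, H, E, J, P]
Visit B; enqueue G → queue [D, A, H, E, J, P, G]
Visit D; enqueue L → queue [A, H, E, J, P, G, L]
Visit A; enqueue C, K, Q → queue [H, E, J, P, G, L, C, K, Q]
Visit H; enqueue I → queue [E, J, P, G, L, C, K, Q, I]
Visit E → queue [J, P, G, L, C, K, Q, I]
Visit J → queue [P, G, L, C, K, Q, I]
Visit P → queue [G, L, C, K, Q, I]
Visit G → queue [L, C, K, Q, I]
Visit L → queue [C, K, Q, I]
Visit C → queue [K, Q, I]
Visit K → queue [Q, I]
Visit Q → queue [I]
Visit I → queue []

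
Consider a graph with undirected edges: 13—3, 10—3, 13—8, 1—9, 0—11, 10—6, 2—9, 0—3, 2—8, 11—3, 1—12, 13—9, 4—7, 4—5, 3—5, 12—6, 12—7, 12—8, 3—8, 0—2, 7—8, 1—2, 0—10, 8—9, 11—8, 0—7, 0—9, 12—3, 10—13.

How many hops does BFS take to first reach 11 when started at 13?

2

Level 0: 13
Level 1: 3, 8, 9, 10
Level 2: 0, 1, 2, 5, 6, 7, 11, 12
Level 3: 4
11 first appears at level 2.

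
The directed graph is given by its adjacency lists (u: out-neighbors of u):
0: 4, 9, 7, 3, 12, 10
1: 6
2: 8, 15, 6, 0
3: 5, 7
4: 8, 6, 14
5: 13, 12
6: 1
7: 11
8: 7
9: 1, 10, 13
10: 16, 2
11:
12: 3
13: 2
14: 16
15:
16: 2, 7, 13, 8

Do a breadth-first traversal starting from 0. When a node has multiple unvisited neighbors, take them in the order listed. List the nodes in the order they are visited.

Visit 0; enqueue 4, 9, 7, 3, 12, 10 → queue [4, 9, 7, 3, 12, 10]
Visit 4; enqueue 8, 6, 14 → queue [9, 7, 3, 12, 10, 8, 6, 14]
Visit 9; enqueue 1, 13 → queue [7, 3, 12, 10, 8, 6, 14, 1, 13]
Visit 7; enqueue 11 → queue [3, 12, 10, 8, 6, 14, 1, 13, 11]
Visit 3; enqueue 5 → queue [12, 10, 8, 6, 14, 1, 13, 11, 5]
Visit 12 → queue [10, 8, 6, 14, 1, 13, 11, 5]
Visit 10; enqueue 16, 2 → queue [8, 6, 14, 1, 13, 11, 5, 16, 2]
Visit 8 → queue [6, 14, 1, 13, 11, 5, 16, 2]
Visit 6 → queue [14, 1, 13, 11, 5, 16, 2]
Visit 14 → queue [1, 13, 11, 5, 16, 2]
Visit 1 → queue [13, 11, 5, 16, 2]
Visit 13 → queue [11, 5, 16, 2]
Visit 11 → queue [5, 16, 2]
Visit 5 → queue [16, 2]
Visit 16 → queue [2]
Visit 2; enqueue 15 → queue [15]
Visit 15 → queue []

0 → 4 → 9 → 7 → 3 → 12 → 10 → 8 → 6 → 14 → 1 → 13 → 11 → 5 → 16 → 2 → 15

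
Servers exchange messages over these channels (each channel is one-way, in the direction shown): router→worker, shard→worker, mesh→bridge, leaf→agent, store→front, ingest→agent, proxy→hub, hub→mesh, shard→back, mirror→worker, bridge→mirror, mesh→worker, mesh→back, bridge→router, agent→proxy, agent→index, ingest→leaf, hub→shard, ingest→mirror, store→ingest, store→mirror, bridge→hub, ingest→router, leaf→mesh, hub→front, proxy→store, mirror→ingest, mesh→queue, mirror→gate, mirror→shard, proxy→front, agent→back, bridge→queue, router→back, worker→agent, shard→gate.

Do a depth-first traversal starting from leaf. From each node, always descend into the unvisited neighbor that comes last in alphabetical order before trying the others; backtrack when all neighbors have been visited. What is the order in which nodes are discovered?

leaf -> mesh -> worker -> agent -> proxy -> store -> mirror -> shard -> gate -> back -> ingest -> router -> front -> hub -> index -> queue -> bridge

Visit leaf
leaf → mesh
mesh → worker
worker → agent
agent → proxy
proxy → store
store → mirror
mirror → shard
shard → gate
shard → back
mirror → ingest
ingest → router
store → front
proxy → hub
agent → index
mesh → queue
mesh → bridge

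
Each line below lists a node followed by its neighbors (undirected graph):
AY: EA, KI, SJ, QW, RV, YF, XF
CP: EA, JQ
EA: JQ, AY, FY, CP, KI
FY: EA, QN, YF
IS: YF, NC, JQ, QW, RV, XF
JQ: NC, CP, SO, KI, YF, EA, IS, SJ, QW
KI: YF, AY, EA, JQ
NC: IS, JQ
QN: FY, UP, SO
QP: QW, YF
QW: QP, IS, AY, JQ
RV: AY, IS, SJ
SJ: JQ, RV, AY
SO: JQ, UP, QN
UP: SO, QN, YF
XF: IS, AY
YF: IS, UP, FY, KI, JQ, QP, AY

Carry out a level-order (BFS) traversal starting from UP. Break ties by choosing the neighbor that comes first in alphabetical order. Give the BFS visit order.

UP QN SO YF FY JQ AY IS KI QP EA CP NC QW SJ RV XF

Visit UP; enqueue QN, SO, YF → queue [QN, SO, YF]
Visit QN; enqueue FY → queue [SO, YF, FY]
Visit SO; enqueue JQ → queue [YF, FY, JQ]
Visit YF; enqueue AY, IS, KI, QP → queue [FY, JQ, AY, IS, KI, QP]
Visit FY; enqueue EA → queue [JQ, AY, IS, KI, QP, EA]
Visit JQ; enqueue CP, NC, QW, SJ → queue [AY, IS, KI, QP, EA, CP, NC, QW, SJ]
Visit AY; enqueue RV, XF → queue [IS, KI, QP, EA, CP, NC, QW, SJ, RV, XF]
Visit IS → queue [KI, QP, EA, CP, NC, QW, SJ, RV, XF]
Visit KI → queue [QP, EA, CP, NC, QW, SJ, RV, XF]
Visit QP → queue [EA, CP, NC, QW, SJ, RV, XF]
Visit EA → queue [CP, NC, QW, SJ, RV, XF]
Visit CP → queue [NC, QW, SJ, RV, XF]
Visit NC → queue [QW, SJ, RV, XF]
Visit QW → queue [SJ, RV, XF]
Visit SJ → queue [RV, XF]
Visit RV → queue [XF]
Visit XF → queue []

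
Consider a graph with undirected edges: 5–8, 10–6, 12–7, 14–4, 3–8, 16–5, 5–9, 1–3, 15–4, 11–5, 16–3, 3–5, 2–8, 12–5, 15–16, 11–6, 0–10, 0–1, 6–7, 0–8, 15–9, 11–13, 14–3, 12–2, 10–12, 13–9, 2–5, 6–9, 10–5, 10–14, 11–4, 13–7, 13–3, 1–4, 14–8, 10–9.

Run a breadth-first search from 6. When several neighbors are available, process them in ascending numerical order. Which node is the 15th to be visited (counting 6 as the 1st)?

Visit 6; enqueue 7, 9, 10, 11 → queue [7, 9, 10, 11]
Visit 7; enqueue 12, 13 → queue [9, 10, 11, 12, 13]
Visit 9; enqueue 5, 15 → queue [10, 11, 12, 13, 5, 15]
Visit 10; enqueue 0, 14 → queue [11, 12, 13, 5, 15, 0, 14]
Visit 11; enqueue 4 → queue [12, 13, 5, 15, 0, 14, 4]
Visit 12; enqueue 2 → queue [13, 5, 15, 0, 14, 4, 2]
Visit 13; enqueue 3 → queue [5, 15, 0, 14, 4, 2, 3]
Visit 5; enqueue 8, 16 → queue [15, 0, 14, 4, 2, 3, 8, 16]
Visit 15 → queue [0, 14, 4, 2, 3, 8, 16]
Visit 0; enqueue 1 → queue [14, 4, 2, 3, 8, 16, 1]
Visit 14 → queue [4, 2, 3, 8, 16, 1]
Visit 4 → queue [2, 3, 8, 16, 1]
Visit 2 → queue [3, 8, 16, 1]
Visit 3 → queue [8, 16, 1]
Visit 8 → queue [16, 1]
Visit 16 → queue [1]
Visit 1 → queue []

Visit order: 6, 7, 9, 10, 11, 12, 13, 5, 15, 0, 14, 4, 2, 3, 8, 16, 1

8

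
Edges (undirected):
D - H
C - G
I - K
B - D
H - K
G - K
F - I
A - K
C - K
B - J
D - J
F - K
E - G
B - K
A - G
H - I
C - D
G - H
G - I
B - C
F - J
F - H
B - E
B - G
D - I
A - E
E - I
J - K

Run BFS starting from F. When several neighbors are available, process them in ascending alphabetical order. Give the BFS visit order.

Visit F; enqueue H, I, J, K → queue [H, I, J, K]
Visit H; enqueue D, G → queue [I, J, K, D, G]
Visit I; enqueue E → queue [J, K, D, G, E]
Visit J; enqueue B → queue [K, D, G, E, B]
Visit K; enqueue A, C → queue [D, G, E, B, A, C]
Visit D → queue [G, E, B, A, C]
Visit G → queue [E, B, A, C]
Visit E → queue [B, A, C]
Visit B → queue [A, C]
Visit A → queue [C]
Visit C → queue []

F, H, I, J, K, D, G, E, B, A, C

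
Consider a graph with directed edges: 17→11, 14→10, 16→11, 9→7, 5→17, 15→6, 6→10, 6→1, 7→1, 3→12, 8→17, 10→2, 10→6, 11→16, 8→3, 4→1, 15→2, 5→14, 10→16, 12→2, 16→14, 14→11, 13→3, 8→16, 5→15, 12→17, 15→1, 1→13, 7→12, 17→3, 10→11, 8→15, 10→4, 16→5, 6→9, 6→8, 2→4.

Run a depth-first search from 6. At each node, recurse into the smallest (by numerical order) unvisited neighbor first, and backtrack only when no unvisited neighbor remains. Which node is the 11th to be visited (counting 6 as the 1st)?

5

Visit 6
6 → 1
1 → 13
13 → 3
3 → 12
12 → 2
2 → 4
12 → 17
17 → 11
11 → 16
16 → 5
5 → 14
14 → 10
5 → 15
6 → 8
6 → 9
9 → 7

Visit order: 6, 1, 13, 3, 12, 2, 4, 17, 11, 16, 5, 14, 10, 15, 8, 9, 7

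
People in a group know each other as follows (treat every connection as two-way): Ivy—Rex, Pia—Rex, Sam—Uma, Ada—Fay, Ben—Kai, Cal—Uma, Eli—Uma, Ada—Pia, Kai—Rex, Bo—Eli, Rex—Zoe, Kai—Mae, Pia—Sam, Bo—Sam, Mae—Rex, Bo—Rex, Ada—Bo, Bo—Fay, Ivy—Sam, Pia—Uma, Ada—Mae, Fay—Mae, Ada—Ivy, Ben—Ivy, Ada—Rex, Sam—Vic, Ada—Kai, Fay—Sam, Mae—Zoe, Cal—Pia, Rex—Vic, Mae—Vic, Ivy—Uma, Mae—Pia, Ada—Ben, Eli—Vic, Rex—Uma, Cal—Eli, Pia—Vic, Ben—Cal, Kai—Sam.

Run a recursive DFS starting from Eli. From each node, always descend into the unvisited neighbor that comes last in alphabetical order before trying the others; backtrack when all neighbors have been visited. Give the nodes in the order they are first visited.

Visit Eli
Eli → Vic
Vic → Sam
Sam → Uma
Uma → Rex
Rex → Zoe
Zoe → Mae
Mae → Pia
Pia → Cal
Cal → Ben
Ben → Kai
Kai → Ada
Ada → Ivy
Ada → Fay
Fay → Bo

Eli Vic Sam Uma Rex Zoe Mae Pia Cal Ben Kai Ada Ivy Fay Bo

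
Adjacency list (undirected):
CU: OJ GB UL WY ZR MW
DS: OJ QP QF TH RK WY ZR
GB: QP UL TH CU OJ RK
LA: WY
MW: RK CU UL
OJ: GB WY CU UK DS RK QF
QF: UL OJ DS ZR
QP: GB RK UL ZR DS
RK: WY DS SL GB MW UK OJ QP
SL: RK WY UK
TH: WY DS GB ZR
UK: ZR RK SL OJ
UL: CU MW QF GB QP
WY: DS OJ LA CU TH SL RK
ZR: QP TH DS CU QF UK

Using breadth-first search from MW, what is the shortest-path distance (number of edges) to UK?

2

Level 0: MW
Level 1: CU, RK, UL
Level 2: DS, GB, OJ, QF, QP, SL, UK, WY, ZR
Level 3: LA, TH
UK first appears at level 2.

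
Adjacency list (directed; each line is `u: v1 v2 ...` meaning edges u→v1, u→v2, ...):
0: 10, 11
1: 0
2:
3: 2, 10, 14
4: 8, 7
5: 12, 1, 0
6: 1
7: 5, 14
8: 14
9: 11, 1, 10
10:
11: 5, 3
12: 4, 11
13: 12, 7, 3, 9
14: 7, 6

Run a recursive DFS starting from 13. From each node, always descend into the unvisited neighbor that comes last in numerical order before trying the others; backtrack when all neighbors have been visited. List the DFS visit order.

13, 12, 11, 5, 1, 0, 10, 3, 14, 7, 6, 2, 4, 8, 9

Visit 13
13 → 12
12 → 11
11 → 5
5 → 1
1 → 0
0 → 10
11 → 3
3 → 14
14 → 7
14 → 6
3 → 2
12 → 4
4 → 8
13 → 9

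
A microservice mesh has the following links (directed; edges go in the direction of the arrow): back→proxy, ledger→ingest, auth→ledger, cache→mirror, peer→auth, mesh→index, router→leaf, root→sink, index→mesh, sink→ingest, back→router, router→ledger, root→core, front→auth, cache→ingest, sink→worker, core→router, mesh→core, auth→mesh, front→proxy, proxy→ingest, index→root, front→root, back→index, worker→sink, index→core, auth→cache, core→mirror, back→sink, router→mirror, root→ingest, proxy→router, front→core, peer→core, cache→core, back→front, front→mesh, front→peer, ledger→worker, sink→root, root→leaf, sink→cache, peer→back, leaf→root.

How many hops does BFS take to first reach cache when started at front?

Level 0: front
Level 1: auth, core, mesh, peer, proxy, root
Level 2: back, cache, index, ingest, leaf, ledger, mirror, router, sink
Level 3: worker
cache first appears at level 2.

2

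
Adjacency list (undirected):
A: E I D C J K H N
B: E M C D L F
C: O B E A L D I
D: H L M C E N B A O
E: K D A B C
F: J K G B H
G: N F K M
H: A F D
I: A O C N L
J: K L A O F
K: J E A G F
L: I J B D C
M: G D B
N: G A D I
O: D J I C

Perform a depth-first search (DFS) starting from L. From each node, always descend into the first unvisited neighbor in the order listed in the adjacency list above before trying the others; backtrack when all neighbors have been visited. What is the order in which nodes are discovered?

L -> I -> A -> E -> K -> J -> O -> D -> H -> F -> G -> N -> M -> B -> C

Visit L
L → I
I → A
A → E
E → K
K → J
J → O
O → D
D → H
H → F
F → G
G → N
G → M
M → B
B → C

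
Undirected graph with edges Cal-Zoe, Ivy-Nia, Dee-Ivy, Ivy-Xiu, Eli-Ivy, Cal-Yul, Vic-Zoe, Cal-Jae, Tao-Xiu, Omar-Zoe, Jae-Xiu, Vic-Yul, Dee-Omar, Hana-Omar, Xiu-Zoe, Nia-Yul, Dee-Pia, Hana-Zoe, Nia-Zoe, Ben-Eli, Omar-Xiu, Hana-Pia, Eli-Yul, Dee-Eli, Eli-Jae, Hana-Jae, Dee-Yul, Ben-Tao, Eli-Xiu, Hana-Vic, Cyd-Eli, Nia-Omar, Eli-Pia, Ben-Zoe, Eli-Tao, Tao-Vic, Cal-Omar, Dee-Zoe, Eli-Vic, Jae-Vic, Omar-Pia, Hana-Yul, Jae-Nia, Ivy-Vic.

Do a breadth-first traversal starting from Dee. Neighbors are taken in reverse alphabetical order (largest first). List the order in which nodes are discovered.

Dee, Zoe, Yul, Pia, Omar, Ivy, Eli, Xiu, Vic, Nia, Hana, Cal, Ben, Tao, Jae, Cyd

Visit Dee; enqueue Zoe, Yul, Pia, Omar, Ivy, Eli → queue [Zoe, Yul, Pia, Omar, Ivy, Eli]
Visit Zoe; enqueue Xiu, Vic, Nia, Hana, Cal, Ben → queue [Yul, Pia, Omar, Ivy, Eli, Xiu, Vic, Nia, Hana, Cal, Ben]
Visit Yul → queue [Pia, Omar, Ivy, Eli, Xiu, Vic, Nia, Hana, Cal, Ben]
Visit Pia → queue [Omar, Ivy, Eli, Xiu, Vic, Nia, Hana, Cal, Ben]
Visit Omar → queue [Ivy, Eli, Xiu, Vic, Nia, Hana, Cal, Ben]
Visit Ivy → queue [Eli, Xiu, Vic, Nia, Hana, Cal, Ben]
Visit Eli; enqueue Tao, Jae, Cyd → queue [Xiu, Vic, Nia, Hana, Cal, Ben, Tao, Jae, Cyd]
Visit Xiu → queue [Vic, Nia, Hana, Cal, Ben, Tao, Jae, Cyd]
Visit Vic → queue [Nia, Hana, Cal, Ben, Tao, Jae, Cyd]
Visit Nia → queue [Hana, Cal, Ben, Tao, Jae, Cyd]
Visit Hana → queue [Cal, Ben, Tao, Jae, Cyd]
Visit Cal → queue [Ben, Tao, Jae, Cyd]
Visit Ben → queue [Tao, Jae, Cyd]
Visit Tao → queue [Jae, Cyd]
Visit Jae → queue [Cyd]
Visit Cyd → queue []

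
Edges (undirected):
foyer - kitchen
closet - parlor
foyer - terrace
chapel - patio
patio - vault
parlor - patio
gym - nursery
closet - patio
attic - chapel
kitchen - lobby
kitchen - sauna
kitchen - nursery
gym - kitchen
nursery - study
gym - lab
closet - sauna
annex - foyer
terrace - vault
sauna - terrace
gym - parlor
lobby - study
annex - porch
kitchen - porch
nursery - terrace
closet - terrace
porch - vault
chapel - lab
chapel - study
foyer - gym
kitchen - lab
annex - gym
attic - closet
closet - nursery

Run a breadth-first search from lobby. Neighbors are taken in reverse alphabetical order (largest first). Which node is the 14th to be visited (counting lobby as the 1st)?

attic

Visit lobby; enqueue study, kitchen → queue [study, kitchen]
Visit study; enqueue nursery, chapel → queue [kitchen, nursery, chapel]
Visit kitchen; enqueue sauna, porch, lab, gym, foyer → queue [nursery, chapel, sauna, porch, lab, gym, foyer]
Visit nursery; enqueue terrace, closet → queue [chapel, sauna, porch, lab, gym, foyer, terrace, closet]
Visit chapel; enqueue patio, attic → queue [sauna, porch, lab, gym, foyer, terrace, closet, patio, attic]
Visit sauna → queue [porch, lab, gym, foyer, terrace, closet, patio, attic]
Visit porch; enqueue vault, annex → queue [lab, gym, foyer, terrace, closet, patio, attic, vault, annex]
Visit lab → queue [gym, foyer, terrace, closet, patio, attic, vault, annex]
Visit gym; enqueue parlor → queue [foyer, terrace, closet, patio, attic, vault, annex, parlor]
Visit foyer → queue [terrace, closet, patio, attic, vault, annex, parlor]
Visit terrace → queue [closet, patio, attic, vault, annex, parlor]
Visit closet → queue [patio, attic, vault, annex, parlor]
Visit patio → queue [attic, vault, annex, parlor]
Visit attic → queue [vault, annex, parlor]
Visit vault → queue [annex, parlor]
Visit annex → queue [parlor]
Visit parlor → queue []

Visit order: lobby, study, kitchen, nursery, chapel, sauna, porch, lab, gym, foyer, terrace, closet, patio, attic, vault, annex, parlor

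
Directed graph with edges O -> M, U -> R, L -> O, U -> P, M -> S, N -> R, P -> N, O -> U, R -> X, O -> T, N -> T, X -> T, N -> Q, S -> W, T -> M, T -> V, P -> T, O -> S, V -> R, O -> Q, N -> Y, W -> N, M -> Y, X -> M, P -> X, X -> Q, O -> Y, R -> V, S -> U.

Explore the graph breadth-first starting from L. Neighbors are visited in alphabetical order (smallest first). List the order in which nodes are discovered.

L, O, M, Q, S, T, U, Y, W, V, P, R, N, X

Visit L; enqueue O → queue [O]
Visit O; enqueue M, Q, S, T, U, Y → queue [M, Q, S, T, U, Y]
Visit M → queue [Q, S, T, U, Y]
Visit Q → queue [S, T, U, Y]
Visit S; enqueue W → queue [T, U, Y, W]
Visit T; enqueue V → queue [U, Y, W, V]
Visit U; enqueue P, R → queue [Y, W, V, P, R]
Visit Y → queue [W, V, P, R]
Visit W; enqueue N → queue [V, P, R, N]
Visit V → queue [P, R, N]
Visit P; enqueue X → queue [R, N, X]
Visit R → queue [N, X]
Visit N → queue [X]
Visit X → queue []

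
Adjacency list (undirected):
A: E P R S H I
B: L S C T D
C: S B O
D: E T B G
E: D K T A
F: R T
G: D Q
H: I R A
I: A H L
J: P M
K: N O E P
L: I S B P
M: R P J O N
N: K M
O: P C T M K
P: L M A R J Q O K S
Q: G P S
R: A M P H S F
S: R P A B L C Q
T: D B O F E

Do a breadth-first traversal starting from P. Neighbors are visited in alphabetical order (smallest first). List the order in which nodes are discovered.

Visit P; enqueue A, J, K, L, M, O, Q, R, S → queue [A, J, K, L, M, O, Q, R, S]
Visit A; enqueue E, H, I → queue [J, K, L, M, O, Q, R, S, E, H, I]
Visit J → queue [K, L, M, O, Q, R, S, E, H, I]
Visit K; enqueue N → queue [L, M, O, Q, R, S, E, H, I, N]
Visit L; enqueue B → queue [M, O, Q, R, S, E, H, I, N, B]
Visit M → queue [O, Q, R, S, E, H, I, N, B]
Visit O; enqueue C, T → queue [Q, R, S, E, H, I, N, B, C, T]
Visit Q; enqueue G → queue [R, S, E, H, I, N, B, C, T, G]
Visit R; enqueue F → queue [S, E, H, I, N, B, C, T, G, F]
Visit S → queue [E, H, I, N, B, C, T, G, F]
Visit E; enqueue D → queue [H, I, N, B, C, T, G, F, D]
Visit H → queue [I, N, B, C, T, G, F, D]
Visit I → queue [N, B, C, T, G, F, D]
Visit N → queue [B, C, T, G, F, D]
Visit B → queue [C, T, G, F, D]
Visit C → queue [T, G, F, D]
Visit T → queue [G, F, D]
Visit G → queue [F, D]
Visit F → queue [D]
Visit D → queue []

P -> A -> J -> K -> L -> M -> O -> Q -> R -> S -> E -> H -> I -> N -> B -> C -> T -> G -> F -> D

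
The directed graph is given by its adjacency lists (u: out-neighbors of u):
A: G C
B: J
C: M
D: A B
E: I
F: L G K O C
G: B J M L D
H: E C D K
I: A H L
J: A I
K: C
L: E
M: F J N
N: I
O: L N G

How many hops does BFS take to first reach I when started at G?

2

Level 0: G
Level 1: B, D, J, L, M
Level 2: A, E, F, I, N
Level 3: C, H, K, O
I first appears at level 2.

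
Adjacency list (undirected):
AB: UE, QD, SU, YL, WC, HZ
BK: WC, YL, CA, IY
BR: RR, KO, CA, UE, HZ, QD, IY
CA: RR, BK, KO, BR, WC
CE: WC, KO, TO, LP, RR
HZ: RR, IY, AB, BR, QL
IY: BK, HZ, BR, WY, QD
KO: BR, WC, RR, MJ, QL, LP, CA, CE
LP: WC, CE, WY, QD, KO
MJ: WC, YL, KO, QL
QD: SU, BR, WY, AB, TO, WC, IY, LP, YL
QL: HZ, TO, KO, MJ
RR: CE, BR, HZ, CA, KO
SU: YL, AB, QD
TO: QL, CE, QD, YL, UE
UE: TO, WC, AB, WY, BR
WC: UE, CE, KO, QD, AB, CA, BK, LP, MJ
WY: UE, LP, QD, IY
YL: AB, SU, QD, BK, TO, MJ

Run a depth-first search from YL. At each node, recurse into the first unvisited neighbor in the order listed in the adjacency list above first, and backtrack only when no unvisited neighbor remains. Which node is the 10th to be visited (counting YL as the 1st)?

Visit YL
YL → AB
AB → UE
UE → TO
TO → QL
QL → HZ
HZ → RR
RR → CE
CE → WC
WC → KO
KO → BR
BR → CA
CA → BK
BK → IY
IY → WY
WY → LP
LP → QD
QD → SU
KO → MJ

Visit order: YL, AB, UE, TO, QL, HZ, RR, CE, WC, KO, BR, CA, BK, IY, WY, LP, QD, SU, MJ

KO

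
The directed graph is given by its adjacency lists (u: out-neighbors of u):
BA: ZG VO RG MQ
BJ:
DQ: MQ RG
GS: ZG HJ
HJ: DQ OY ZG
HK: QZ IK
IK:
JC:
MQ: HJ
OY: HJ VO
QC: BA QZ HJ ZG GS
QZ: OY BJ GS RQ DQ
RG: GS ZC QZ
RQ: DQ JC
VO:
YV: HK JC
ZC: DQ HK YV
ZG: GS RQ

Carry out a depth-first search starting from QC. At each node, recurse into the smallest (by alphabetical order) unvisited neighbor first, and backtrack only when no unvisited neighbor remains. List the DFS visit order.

Visit QC
QC → BA
BA → MQ
MQ → HJ
HJ → DQ
DQ → RG
RG → GS
GS → ZG
ZG → RQ
RQ → JC
RG → QZ
QZ → BJ
QZ → OY
OY → VO
RG → ZC
ZC → HK
HK → IK
ZC → YV

QC, BA, MQ, HJ, DQ, RG, GS, ZG, RQ, JC, QZ, BJ, OY, VO, ZC, HK, IK, YV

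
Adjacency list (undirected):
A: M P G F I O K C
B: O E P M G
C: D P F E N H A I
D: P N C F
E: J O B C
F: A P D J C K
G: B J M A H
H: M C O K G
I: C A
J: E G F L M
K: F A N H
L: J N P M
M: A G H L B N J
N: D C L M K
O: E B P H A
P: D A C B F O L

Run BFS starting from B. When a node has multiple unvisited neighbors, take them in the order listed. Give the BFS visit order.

Visit B; enqueue O, E, P, M, G → queue [O, E, P, M, G]
Visit O; enqueue H, A → queue [E, P, M, G, H, A]
Visit E; enqueue J, C → queue [P, M, G, H, A, J, C]
Visit P; enqueue D, F, L → queue [M, G, H, A, J, C, D, F, L]
Visit M; enqueue N → queue [G, H, A, J, C, D, F, L, N]
Visit G → queue [H, A, J, C, D, F, L, N]
Visit H; enqueue K → queue [A, J, C, D, F, L, N, K]
Visit A; enqueue I → queue [J, C, D, F, L, N, K, I]
Visit J → queue [C, D, F, L, N, K, I]
Visit C → queue [D, F, L, N, K, I]
Visit D → queue [F, L, N, K, I]
Visit F → queue [L, N, K, I]
Visit L → queue [N, K, I]
Visit N → queue [K, I]
Visit K → queue [I]
Visit I → queue []

B -> O -> E -> P -> M -> G -> H -> A -> J -> C -> D -> F -> L -> N -> K -> I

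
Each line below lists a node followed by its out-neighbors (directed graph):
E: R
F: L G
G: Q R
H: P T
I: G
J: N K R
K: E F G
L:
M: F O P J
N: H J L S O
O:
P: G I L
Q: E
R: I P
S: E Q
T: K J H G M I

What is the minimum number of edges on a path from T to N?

Level 0: T
Level 1: G, H, I, J, K, M
Level 2: E, F, N, O, P, Q, R
Level 3: L, S
N first appears at level 2.

2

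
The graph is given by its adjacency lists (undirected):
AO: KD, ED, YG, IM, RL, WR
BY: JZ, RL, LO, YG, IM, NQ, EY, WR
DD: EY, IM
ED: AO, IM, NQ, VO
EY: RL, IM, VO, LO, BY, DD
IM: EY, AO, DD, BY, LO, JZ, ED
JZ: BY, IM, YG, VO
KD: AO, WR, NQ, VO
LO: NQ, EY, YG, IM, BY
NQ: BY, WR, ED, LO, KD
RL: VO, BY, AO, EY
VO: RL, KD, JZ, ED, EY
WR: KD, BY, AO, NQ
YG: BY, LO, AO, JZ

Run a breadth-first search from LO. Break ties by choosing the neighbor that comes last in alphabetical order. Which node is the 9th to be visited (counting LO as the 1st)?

Visit LO; enqueue YG, NQ, IM, EY, BY → queue [YG, NQ, IM, EY, BY]
Visit YG; enqueue JZ, AO → queue [NQ, IM, EY, BY, JZ, AO]
Visit NQ; enqueue WR, KD, ED → queue [IM, EY, BY, JZ, AO, WR, KD, ED]
Visit IM; enqueue DD → queue [EY, BY, JZ, AO, WR, KD, ED, DD]
Visit EY; enqueue VO, RL → queue [BY, JZ, AO, WR, KD, ED, DD, VO, RL]
Visit BY → queue [JZ, AO, WR, KD, ED, DD, VO, RL]
Visit JZ → queue [AO, WR, KD, ED, DD, VO, RL]
Visit AO → queue [WR, KD, ED, DD, VO, RL]
Visit WR → queue [KD, ED, DD, VO, RL]
Visit KD → queue [ED, DD, VO, RL]
Visit ED → queue [DD, VO, RL]
Visit DD → queue [VO, RL]
Visit VO → queue [RL]
Visit RL → queue []

Visit order: LO, YG, NQ, IM, EY, BY, JZ, AO, WR, KD, ED, DD, VO, RL

WR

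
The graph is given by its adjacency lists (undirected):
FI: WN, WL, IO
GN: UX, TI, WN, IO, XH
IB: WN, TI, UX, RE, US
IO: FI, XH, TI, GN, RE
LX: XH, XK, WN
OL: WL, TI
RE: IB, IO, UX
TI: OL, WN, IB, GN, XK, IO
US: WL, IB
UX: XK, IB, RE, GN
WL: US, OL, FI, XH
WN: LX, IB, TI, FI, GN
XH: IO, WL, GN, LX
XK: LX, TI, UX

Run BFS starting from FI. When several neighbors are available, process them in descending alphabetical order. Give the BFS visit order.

FI → WN → WL → IO → TI → LX → IB → GN → XH → US → OL → RE → XK → UX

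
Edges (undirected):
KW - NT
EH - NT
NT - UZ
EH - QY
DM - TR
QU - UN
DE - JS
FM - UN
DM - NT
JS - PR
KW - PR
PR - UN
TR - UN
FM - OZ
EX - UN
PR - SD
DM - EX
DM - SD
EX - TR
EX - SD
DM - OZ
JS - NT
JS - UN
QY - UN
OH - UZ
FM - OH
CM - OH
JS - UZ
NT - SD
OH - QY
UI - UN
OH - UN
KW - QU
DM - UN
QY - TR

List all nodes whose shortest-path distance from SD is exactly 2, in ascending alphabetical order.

Level 0: SD
Level 1: DM, EX, NT, PR
Level 2: EH, JS, KW, OZ, TR, UN, UZ
Level 3: DE, FM, OH, QU, QY, UI
Level 4: CM

EH, JS, KW, OZ, TR, UN, UZ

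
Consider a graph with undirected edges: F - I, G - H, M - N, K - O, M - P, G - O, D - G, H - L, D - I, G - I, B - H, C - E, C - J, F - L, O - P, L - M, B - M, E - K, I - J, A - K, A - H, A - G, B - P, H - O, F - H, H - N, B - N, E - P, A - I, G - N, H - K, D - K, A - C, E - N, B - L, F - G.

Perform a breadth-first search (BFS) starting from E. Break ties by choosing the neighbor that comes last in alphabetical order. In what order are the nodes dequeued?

Visit E; enqueue P, N, K, C → queue [P, N, K, C]
Visit P; enqueue O, M, B → queue [N, K, C, O, M, B]
Visit N; enqueue H, G → queue [K, C, O, M, B, H, G]
Visit K; enqueue D, A → queue [C, O, M, B, H, G, D, A]
Visit C; enqueue J → queue [O, M, B, H, G, D, A, J]
Visit O → queue [M, B, H, G, D, A, J]
Visit M; enqueue L → queue [B, H, G, D, A, J, L]
Visit B → queue [H, G, D, A, J, L]
Visit H; enqueue F → queue [G, D, A, J, L, F]
Visit G; enqueue I → queue [D, A, J, L, F, I]
Visit D → queue [A, J, L, F, I]
Visit A → queue [J, L, F, I]
Visit J → queue [L, F, I]
Visit L → queue [F, I]
Visit F → queue [I]
Visit I → queue []

E -> P -> N -> K -> C -> O -> M -> B -> H -> G -> D -> A -> J -> L -> F -> I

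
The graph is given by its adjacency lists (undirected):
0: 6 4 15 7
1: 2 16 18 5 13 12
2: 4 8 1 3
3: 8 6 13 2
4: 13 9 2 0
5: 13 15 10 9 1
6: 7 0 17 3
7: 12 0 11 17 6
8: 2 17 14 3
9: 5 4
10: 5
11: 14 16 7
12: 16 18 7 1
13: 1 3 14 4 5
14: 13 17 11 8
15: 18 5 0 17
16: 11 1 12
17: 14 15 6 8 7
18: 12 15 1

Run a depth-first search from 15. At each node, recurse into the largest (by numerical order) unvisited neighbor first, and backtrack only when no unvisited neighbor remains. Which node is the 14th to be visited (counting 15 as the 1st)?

4

Visit 15
15 → 18
18 → 12
12 → 16
16 → 11
11 → 14
14 → 17
17 → 8
8 → 3
3 → 13
13 → 5
5 → 10
5 → 9
9 → 4
4 → 2
2 → 1
4 → 0
0 → 7
7 → 6

Visit order: 15, 18, 12, 16, 11, 14, 17, 8, 3, 13, 5, 10, 9, 4, 2, 1, 0, 7, 6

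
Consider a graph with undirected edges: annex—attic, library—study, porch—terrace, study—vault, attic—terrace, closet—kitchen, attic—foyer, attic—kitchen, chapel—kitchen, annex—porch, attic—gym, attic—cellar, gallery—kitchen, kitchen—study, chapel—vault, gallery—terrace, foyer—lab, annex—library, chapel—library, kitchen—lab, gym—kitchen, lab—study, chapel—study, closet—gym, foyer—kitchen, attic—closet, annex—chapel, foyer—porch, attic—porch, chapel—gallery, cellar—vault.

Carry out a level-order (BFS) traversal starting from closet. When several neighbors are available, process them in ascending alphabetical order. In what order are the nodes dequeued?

closet → attic → gym → kitchen → annex → cellar → foyer → porch → terrace → chapel → gallery → lab → study → library → vault

Visit closet; enqueue attic, gym, kitchen → queue [attic, gym, kitchen]
Visit attic; enqueue annex, cellar, foyer, porch, terrace → queue [gym, kitchen, annex, cellar, foyer, porch, terrace]
Visit gym → queue [kitchen, annex, cellar, foyer, porch, terrace]
Visit kitchen; enqueue chapel, gallery, lab, study → queue [annex, cellar, foyer, porch, terrace, chapel, gallery, lab, study]
Visit annex; enqueue library → queue [cellar, foyer, porch, terrace, chapel, gallery, lab, study, library]
Visit cellar; enqueue vault → queue [foyer, porch, terrace, chapel, gallery, lab, study, library, vault]
Visit foyer → queue [porch, terrace, chapel, gallery, lab, study, library, vault]
Visit porch → queue [terrace, chapel, gallery, lab, study, library, vault]
Visit terrace → queue [chapel, gallery, lab, study, library, vault]
Visit chapel → queue [gallery, lab, study, library, vault]
Visit gallery → queue [lab, study, library, vault]
Visit lab → queue [study, library, vault]
Visit study → queue [library, vault]
Visit library → queue [vault]
Visit vault → queue []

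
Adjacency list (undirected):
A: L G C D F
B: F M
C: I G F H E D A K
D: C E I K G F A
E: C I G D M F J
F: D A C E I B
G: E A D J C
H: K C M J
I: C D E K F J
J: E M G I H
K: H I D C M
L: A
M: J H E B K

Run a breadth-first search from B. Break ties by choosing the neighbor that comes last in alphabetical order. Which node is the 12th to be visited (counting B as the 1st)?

G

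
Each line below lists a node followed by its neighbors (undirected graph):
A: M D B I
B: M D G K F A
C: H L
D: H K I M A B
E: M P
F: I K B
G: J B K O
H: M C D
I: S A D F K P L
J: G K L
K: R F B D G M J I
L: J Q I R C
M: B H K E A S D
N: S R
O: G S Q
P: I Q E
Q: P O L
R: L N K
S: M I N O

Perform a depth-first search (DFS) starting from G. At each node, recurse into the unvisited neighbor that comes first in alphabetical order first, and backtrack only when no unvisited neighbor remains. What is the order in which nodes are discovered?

G B A D H C L I F K J M E P Q O S N R

Visit G
G → B
B → A
A → D
D → H
H → C
C → L
L → I
I → F
F → K
K → J
K → M
M → E
E → P
P → Q
Q → O
O → S
S → N
N → R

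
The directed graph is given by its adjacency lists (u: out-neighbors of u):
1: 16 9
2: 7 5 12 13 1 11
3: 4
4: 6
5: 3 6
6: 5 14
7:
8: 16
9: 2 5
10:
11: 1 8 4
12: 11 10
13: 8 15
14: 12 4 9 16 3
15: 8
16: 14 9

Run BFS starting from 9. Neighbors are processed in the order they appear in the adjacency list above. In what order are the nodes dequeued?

Visit 9; enqueue 2, 5 → queue [2, 5]
Visit 2; enqueue 7, 12, 13, 1, 11 → queue [5, 7, 12, 13, 1, 11]
Visit 5; enqueue 3, 6 → queue [7, 12, 13, 1, 11, 3, 6]
Visit 7 → queue [12, 13, 1, 11, 3, 6]
Visit 12; enqueue 10 → queue [13, 1, 11, 3, 6, 10]
Visit 13; enqueue 8, 15 → queue [1, 11, 3, 6, 10, 8, 15]
Visit 1; enqueue 16 → queue [11, 3, 6, 10, 8, 15, 16]
Visit 11; enqueue 4 → queue [3, 6, 10, 8, 15, 16, 4]
Visit 3 → queue [6, 10, 8, 15, 16, 4]
Visit 6; enqueue 14 → queue [10, 8, 15, 16, 4, 14]
Visit 10 → queue [8, 15, 16, 4, 14]
Visit 8 → queue [15, 16, 4, 14]
Visit 15 → queue [16, 4, 14]
Visit 16 → queue [4, 14]
Visit 4 → queue [14]
Visit 14 → queue []

9 2 5 7 12 13 1 11 3 6 10 8 15 16 4 14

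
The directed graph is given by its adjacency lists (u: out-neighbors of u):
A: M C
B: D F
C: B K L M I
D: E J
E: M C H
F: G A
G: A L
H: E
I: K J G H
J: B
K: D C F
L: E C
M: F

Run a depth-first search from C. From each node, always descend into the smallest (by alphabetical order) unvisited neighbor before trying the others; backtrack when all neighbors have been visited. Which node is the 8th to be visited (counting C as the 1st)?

Visit C
C → B
B → D
D → E
E → H
E → M
M → F
F → A
F → G
G → L
D → J
C → I
I → K

Visit order: C, B, D, E, H, M, F, A, G, L, J, I, K

A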